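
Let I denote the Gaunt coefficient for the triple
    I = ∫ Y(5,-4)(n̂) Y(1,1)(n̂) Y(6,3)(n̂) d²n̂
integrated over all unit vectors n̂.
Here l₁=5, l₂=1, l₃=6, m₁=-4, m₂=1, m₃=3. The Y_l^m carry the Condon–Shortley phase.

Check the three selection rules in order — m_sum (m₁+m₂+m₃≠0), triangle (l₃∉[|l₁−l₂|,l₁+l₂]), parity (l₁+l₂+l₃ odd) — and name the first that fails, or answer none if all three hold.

azimuthal sum: -4 + 1 + 3 = 0  ✓
4 ≤ 6 ≤ 6 (triangle on l)  ✓
L = 5 + 1 + 6 = 12 (even)  ✓

none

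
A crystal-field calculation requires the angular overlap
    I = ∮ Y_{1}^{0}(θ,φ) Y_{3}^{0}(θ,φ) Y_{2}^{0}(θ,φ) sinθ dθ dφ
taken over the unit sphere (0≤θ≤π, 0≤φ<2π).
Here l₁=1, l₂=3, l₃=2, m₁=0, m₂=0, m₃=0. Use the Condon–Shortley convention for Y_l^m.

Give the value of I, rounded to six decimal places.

0.247767

Checks pass: Σm=0; 6 even; l₃=2∈[2,4].
(2·1+1)(2·3+1)(2·2+1) = 105
Δ: 2! 0! 4! / 7! → 1/105
sum: t=1:−1/4 = -1/4
3j²(1 3 2; 0 0 0) = Δ·Π!·Σ² = 3/35  (sign -1)
(m-triple is (0,0,0) — same symbol as above.)
combine: 4πI² = 105·3/35·3/35 = 27/35
take √, sign +1: I = 0.24776670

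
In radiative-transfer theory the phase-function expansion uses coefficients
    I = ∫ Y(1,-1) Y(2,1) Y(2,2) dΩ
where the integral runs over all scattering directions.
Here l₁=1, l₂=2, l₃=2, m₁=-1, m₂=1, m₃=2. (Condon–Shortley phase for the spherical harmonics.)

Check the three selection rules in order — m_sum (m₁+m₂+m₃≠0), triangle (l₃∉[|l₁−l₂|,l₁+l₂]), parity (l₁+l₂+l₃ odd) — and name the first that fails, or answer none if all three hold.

m₁+m₂+m₃ = -1 + 1 + 2 = 2  ✗
triangle: |1−2|=1 ≤ l₃=2 ≤ 1+2=3
parity: l₁+l₂+l₃ = 5 is odd

m_sum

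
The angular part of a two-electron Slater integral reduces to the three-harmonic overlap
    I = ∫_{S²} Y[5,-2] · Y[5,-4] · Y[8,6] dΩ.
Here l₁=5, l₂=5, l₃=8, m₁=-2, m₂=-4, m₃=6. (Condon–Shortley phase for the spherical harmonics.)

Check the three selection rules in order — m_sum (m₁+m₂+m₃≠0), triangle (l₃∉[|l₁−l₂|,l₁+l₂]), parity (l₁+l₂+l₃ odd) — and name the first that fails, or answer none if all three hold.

none

Σmᵢ = 0  ✓
l₃∈[|l₁−l₂|,l₁+l₂]=[0,10], have l₃=8  ✓
Σlᵢ = 18 ⇒ even  ✓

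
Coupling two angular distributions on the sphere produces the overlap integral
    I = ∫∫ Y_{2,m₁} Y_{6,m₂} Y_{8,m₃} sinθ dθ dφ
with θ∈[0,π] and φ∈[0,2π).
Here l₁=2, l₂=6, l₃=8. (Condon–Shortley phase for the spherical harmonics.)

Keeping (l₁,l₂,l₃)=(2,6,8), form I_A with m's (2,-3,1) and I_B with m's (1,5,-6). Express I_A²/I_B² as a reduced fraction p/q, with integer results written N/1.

5/104

Same 2,6,8: normalisation and zero-m 3j drop out of the ratio.
A: Δ: 0! 4! 12! / 17! → 1/30940; sum: t=0:+1/52254720 = 1/52254720; 3j²(2 6 8; 2 -3 1) = Δ·Π!·Σ² = 1/884  (sign -1)
B: Δ: 0! 4! 12! / 17! → 1/30940; sum: t=0:+1/239500800 = 1/239500800; 3j²(2 6 8; 1 5 -6) = Δ·Π!·Σ² = 2/85  (sign +1)
I_A²/I_B² = (1/884)/(2/85) = 5/104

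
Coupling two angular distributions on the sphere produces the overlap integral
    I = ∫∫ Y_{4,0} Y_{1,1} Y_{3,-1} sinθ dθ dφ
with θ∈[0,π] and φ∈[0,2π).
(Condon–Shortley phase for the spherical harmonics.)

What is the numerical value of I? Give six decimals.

0.150786

Checks pass: Σm=0; 8 even; l₃=3∈[3,5].
(2·4+1)(2·1+1)(2·3+1) = 189
Δ: 2! 6! 0! / 9! → 1/252
sum: t=1:−1/36 = -1/36
3j²(4 1 3; 0 0 0) = Δ·Π!·Σ² = 4/63  (sign +1)
sum: t=2:+1/96 = 1/96
3j²(4 1 3; 0 1 -1) = Δ·Π!·Σ² = 1/42  (sign +1)
combine: 4πI² = 189·4/63·1/42 = 2/7
take √, sign +1: I = 0.15078601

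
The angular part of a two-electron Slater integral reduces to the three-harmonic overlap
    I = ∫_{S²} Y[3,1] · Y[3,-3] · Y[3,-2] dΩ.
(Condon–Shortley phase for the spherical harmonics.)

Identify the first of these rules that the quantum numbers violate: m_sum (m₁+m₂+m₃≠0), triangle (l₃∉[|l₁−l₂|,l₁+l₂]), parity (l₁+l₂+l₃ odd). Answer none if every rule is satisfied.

azimuthal sum: 1 − 3 − 2 = -4  ✗
0 ≤ 3 ≤ 6 (triangle on l)
L = 3 + 3 + 3 = 9 (odd)

m_sum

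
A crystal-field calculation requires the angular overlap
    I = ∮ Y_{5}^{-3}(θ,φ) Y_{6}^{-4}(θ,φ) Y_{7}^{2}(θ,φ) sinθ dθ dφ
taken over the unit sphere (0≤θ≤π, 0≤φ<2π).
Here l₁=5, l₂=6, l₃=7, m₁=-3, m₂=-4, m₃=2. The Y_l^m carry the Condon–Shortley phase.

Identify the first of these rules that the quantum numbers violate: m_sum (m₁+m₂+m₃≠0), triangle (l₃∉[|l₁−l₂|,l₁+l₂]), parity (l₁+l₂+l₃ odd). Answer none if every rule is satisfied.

m_sum

Σmᵢ = -5  ✗
l₃∈[|l₁−l₂|,l₁+l₂]=[1,11], have l₃=7
Σlᵢ = 18 ⇒ even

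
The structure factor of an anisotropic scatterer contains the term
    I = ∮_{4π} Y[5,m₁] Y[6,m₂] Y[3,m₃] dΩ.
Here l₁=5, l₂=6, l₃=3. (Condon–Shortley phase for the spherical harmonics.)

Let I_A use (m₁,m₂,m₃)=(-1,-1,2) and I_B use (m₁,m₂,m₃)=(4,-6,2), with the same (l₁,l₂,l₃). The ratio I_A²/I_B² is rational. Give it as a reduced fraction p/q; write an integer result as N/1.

14/33

Same 5,6,3: normalisation and zero-m 3j drop out of the ratio.
A: Δ: 8! 2! 4! / 15! → 1/675675; sum: t=4:+1/6912 t=5:−1/17280 = 1/11520; 3j²(5 6 3; -1 -1 2) = Δ·Π!·Σ² = 2/143  (sign -1)
B: Δ: 8! 2! 4! / 15! → 1/675675; sum: t=0:+1/967680 = 1/967680; 3j²(5 6 3; 4 -6 2) = Δ·Π!·Σ² = 3/91  (sign -1)
I_A²/I_B² = (2/143)/(3/91) = 14/33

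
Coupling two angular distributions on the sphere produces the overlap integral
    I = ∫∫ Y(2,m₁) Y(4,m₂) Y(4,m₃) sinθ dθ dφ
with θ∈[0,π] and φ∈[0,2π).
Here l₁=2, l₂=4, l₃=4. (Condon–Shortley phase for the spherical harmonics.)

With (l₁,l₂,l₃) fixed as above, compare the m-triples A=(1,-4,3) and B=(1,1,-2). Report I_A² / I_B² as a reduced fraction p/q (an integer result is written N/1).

Same 2,4,4: normalisation and zero-m 3j drop out of the ratio.
A: Δ: 2! 2! 6! / 11! → 1/13860; sum: t=0:+1/1440 = 1/1440; 3j²(2 4 4; 1 -4 3) = Δ·Π!·Σ² = 7/165  (sign -1)
B: Δ: 2! 2! 6! / 11! → 1/13860; sum: t=0:+1/240 t=1:−1/96 = -1/160; 3j²(2 4 4; 1 1 -2) = Δ·Π!·Σ² = 27/1540  (sign -1)
I_A²/I_B² = (7/165)/(27/1540) = 196/81

196/81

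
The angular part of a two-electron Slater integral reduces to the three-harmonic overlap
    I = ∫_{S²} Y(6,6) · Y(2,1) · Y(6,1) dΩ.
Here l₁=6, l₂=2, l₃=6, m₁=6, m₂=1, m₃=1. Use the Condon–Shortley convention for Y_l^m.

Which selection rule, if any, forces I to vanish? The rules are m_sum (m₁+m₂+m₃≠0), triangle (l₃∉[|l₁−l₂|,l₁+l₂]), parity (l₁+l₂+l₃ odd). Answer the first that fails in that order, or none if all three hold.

m_sum

Σmᵢ = 8  ✗
l₃∈[|l₁−l₂|,l₁+l₂]=[4,8], have l₃=6
Σlᵢ = 14 ⇒ even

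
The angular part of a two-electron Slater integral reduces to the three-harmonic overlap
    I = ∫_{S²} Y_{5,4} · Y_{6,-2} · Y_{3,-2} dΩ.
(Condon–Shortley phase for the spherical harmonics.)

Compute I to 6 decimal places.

-0.139560

Checks pass: Σm=0; 14 even; l₃=3∈[1,11].
(2·5+1)(2·6+1)(2·3+1) = 1001
Δ: 8! 2! 4! / 15! → 1/675675
sum: t=3:−1/8640 t=4:+1/2304 t=5:−1/8640 = 7/34560
3j²(5 6 3; 0 0 0) = Δ·Π!·Σ² = 7/429  (sign -1)
sum: t=0:+1/967680 t=1:−1/60480 = -1/64512
3j²(5 6 3; 4 -2 -2) = Δ·Π!·Σ² = 15/1001  (sign +1)
combine: 4πI² = 1001·7/429·15/1001 = 35/143
take √, sign -1: I = -0.13956004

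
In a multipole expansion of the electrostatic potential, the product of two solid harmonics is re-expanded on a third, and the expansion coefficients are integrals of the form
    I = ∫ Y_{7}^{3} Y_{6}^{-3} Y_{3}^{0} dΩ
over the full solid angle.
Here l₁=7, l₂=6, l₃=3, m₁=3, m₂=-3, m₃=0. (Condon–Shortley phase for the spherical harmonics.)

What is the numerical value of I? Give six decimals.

-0.008134

Checks pass: Σm=0; 16 even; l₃=3∈[1,13].
(2·7+1)(2·6+1)(2·3+1) = 1365
Δ: 10! 4! 2! / 17! → 1/2042040
sum: t=4:+1/207360 t=5:−1/57600 t=6:+1/207360 = -1/129600
3j²(7 6 3; 0 0 0) = Δ·Π!·Σ² = 168/12155  (sign +1)
sum: t=1:−1/4354560 t=2:+1/322560 t=3:−1/362880 = 1/8709120
3j²(7 6 3; 3 -3 0) = Δ·Π!·Σ² = 3/68068  (sign -1)
combine: 4πI² = 1365·168/12155·3/68068 = 378/454597
take √, sign -1: I = -0.00813444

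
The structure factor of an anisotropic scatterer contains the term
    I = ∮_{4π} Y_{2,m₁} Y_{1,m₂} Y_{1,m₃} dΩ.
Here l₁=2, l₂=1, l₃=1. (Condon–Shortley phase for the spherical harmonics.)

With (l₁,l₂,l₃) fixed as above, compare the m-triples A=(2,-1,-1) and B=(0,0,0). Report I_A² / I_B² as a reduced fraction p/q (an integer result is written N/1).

Same 2,1,1: normalisation and zero-m 3j drop out of the ratio.
A: Δ: 2! 2! 0! / 5! → 1/30; sum: t=0:+1/4 = 1/4; 3j²(2 1 1; 2 -1 -1) = Δ·Π!·Σ² = 1/5  (sign +1)
B: Δ: 2! 2! 0! / 5! → 1/30; sum: t=1:−1/1 = -1/1; 3j²(2 1 1; 0 0 0) = Δ·Π!·Σ² = 2/15  (sign +1)
I_A²/I_B² = (1/5)/(2/15) = 3/2

3/2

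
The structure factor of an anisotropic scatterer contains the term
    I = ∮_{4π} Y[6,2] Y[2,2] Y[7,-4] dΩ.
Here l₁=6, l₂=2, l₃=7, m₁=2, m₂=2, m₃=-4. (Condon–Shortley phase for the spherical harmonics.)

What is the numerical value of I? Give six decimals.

0.000000

Σlᵢ=15 odd — θ-integrand is odd under cosθ→−cosθ; I=0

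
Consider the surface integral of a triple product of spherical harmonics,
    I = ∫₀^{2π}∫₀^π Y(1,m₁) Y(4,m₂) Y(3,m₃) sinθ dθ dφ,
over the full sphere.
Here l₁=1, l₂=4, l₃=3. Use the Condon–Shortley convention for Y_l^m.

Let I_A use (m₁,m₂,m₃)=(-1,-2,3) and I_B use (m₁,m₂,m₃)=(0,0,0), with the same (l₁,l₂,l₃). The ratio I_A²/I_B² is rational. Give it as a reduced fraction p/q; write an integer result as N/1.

1/16

Shared (l₁,l₂,l₃)=(1,4,3): N and (l;000)² cancel in I_A²/I_B².
A: Δ = 2!·0!·6!/9! = 1/252; Racah Σ t=2..2: t=2:+1/1440 = 1/1440; ⇒ 3j(1 4 3; -1 -2 3)² = 1/252, sgn +1
B: Δ = 2!·0!·6!/9! = 1/252; Racah Σ t=1..1: t=1:−1/36 = -1/36; ⇒ 3j(1 4 3; 0 0 0)² = 4/63, sgn +1
I_A²/I_B² = (1/252)/(4/63) = 1/16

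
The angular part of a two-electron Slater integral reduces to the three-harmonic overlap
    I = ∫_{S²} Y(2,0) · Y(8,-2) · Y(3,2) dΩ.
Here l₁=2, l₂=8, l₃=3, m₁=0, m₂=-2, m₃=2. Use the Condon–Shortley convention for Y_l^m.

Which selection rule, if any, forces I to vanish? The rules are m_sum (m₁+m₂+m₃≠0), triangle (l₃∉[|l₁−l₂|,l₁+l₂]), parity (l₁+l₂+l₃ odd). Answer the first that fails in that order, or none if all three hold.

triangle

Σmᵢ = 0  ✓
l₃∈[|l₁−l₂|,l₁+l₂]=[6,10], have l₃=3  ✗
Σlᵢ = 13 ⇒ odd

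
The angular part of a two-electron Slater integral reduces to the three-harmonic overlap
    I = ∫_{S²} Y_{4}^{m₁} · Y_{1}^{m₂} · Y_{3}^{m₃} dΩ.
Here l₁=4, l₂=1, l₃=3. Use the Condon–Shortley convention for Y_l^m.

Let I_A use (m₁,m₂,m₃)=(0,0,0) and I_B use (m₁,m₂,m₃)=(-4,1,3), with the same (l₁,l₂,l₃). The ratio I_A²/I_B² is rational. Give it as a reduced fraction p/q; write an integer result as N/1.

4/7

l's match ⇒ only the (l;m) 3-j factors differ between A and B.
A: triangle coeff Δ(4,1,3) = 1/252; Σ_t [1,1]: t=1:−1/36 = -1/36; (3j)²=4/63 [(4 1 3; 0 0 0)], sign=+1
B: triangle coeff Δ(4,1,3) = 1/252; Σ_t [2,2]: t=2:+1/1440 = 1/1440; (3j)²=1/9 [(4 1 3; -4 1 3)], sign=+1
I_A²/I_B² = (4/63)/(1/9) = 4/7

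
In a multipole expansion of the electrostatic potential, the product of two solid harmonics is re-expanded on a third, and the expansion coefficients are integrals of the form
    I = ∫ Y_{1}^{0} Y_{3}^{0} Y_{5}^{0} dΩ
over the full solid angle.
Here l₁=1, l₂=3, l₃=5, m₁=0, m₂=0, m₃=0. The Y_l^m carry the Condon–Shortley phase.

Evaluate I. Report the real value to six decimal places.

triangle: need 2≤l₃≤4, have 5; I=0

0.000000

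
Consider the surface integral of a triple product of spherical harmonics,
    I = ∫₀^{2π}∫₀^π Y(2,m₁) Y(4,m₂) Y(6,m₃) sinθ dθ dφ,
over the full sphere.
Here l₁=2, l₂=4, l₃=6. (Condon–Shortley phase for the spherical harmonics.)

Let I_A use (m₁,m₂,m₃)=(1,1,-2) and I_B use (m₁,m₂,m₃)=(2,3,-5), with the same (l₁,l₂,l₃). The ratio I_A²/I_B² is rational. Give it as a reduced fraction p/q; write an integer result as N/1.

112/165

Shared (l₁,l₂,l₃)=(2,4,6): N and (l;000)² cancel in I_A²/I_B².
A: Δ = 0!·4!·8!/13! = 1/6435; Racah Σ t=0..0: t=0:+1/4320 = 1/4320; ⇒ 3j(2 4 6; 1 1 -2)² = 224/6435, sgn +1
B: Δ = 0!·4!·8!/13! = 1/6435; Racah Σ t=0..0: t=0:+1/120960 = 1/120960; ⇒ 3j(2 4 6; 2 3 -5)² = 2/39, sgn -1
I_A²/I_B² = (224/6435)/(2/39) = 112/165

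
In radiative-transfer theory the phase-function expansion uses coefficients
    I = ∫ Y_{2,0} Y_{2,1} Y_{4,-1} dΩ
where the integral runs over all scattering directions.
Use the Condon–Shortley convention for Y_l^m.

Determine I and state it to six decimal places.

m-sum 0 ✓  L=8 even ✓  0≤4≤4 ✓
Π(2lᵢ+1) = 5×5×9 = 225
triangle coeff Δ(2,2,4) = 1/630
Σ_t [0,0]: t=0:+1/16 = 1/16
(3j)²=2/35 [(2 2 4; 0 0 0)], sign=+1
Σ_t [0,0]: t=0:+1/24 = 1/24
(3j)²=1/21 [(2 2 4; 0 1 -1)], sign=-1
⇒ 4πI² = 30/49
I = (-1)√(30/49/(4π)) = -0.22072812

-0.220728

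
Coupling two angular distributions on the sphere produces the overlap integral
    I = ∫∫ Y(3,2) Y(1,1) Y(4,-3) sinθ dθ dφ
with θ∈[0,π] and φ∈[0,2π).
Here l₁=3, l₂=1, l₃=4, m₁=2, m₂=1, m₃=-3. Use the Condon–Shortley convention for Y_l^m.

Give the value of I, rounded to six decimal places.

-0.282095

m-sum 0 ✓  L=8 even ✓  2≤4≤4 ✓
Π(2lᵢ+1) = 7×3×9 = 189
triangle coeff Δ(3,1,4) = 1/252
Σ_t [0,0]: t=0:+1/36 = 1/36
(3j)²=4/63 [(3 1 4; 0 0 0)], sign=+1
Σ_t [0,0]: t=0:+1/240 = 1/240
(3j)²=1/12 [(3 1 4; 2 1 -3)], sign=-1
⇒ 4πI² = 1/1
I = (-1)√(1/1/(4π)) = -0.28209479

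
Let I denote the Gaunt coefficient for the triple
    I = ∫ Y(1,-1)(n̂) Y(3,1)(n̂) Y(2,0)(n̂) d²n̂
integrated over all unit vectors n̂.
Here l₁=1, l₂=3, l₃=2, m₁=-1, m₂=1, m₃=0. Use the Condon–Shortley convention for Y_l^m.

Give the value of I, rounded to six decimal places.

m-sum 0 ✓  L=6 even ✓  2≤2≤4 ✓
Π(2lᵢ+1) = 3×7×5 = 105
triangle coeff Δ(1,3,2) = 1/105
Σ_t [1,1]: t=1:−1/4 = -1/4
(3j)²=3/35 [(1 3 2; 0 0 0)], sign=-1
Σ_t [2,2]: t=2:+1/8 = 1/8
(3j)²=2/35 [(1 3 2; -1 1 0)], sign=+1
⇒ 4πI² = 18/35
I = (-1)√(18/35/(4π)) = -0.20230066

-0.202301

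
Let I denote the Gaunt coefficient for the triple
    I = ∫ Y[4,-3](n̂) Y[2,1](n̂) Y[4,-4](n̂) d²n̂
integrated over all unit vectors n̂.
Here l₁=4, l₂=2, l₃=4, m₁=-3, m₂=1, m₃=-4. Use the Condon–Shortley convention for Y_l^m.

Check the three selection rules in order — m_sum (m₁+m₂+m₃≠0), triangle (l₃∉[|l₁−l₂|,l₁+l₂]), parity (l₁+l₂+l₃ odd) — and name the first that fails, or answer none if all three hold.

azimuthal sum: -3 + 1 − 4 = -6  ✗
2 ≤ 4 ≤ 6 (triangle on l)
L = 4 + 2 + 4 = 10 (even)

m_sum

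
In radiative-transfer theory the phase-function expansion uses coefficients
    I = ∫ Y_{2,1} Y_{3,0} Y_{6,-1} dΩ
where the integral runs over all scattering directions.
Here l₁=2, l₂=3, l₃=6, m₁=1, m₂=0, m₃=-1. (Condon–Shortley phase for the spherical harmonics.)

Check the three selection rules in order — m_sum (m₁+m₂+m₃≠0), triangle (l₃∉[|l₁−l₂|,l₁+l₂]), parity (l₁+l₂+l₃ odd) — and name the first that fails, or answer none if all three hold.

Σmᵢ = 0  ✓
l₃∈[|l₁−l₂|,l₁+l₂]=[1,5], have l₃=6  ✗
Σlᵢ = 11 ⇒ odd

triangle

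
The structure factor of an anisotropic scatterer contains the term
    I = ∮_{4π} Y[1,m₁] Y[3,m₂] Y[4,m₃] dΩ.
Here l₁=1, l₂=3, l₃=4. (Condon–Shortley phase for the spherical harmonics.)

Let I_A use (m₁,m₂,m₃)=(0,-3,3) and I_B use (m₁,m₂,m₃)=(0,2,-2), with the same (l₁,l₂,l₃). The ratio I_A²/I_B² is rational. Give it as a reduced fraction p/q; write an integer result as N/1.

Shared (l₁,l₂,l₃)=(1,3,4): N and (l;000)² cancel in I_A²/I_B².
A: Δ = 0!·2!·6!/9! = 1/252; Racah Σ t=0..0: t=0:+1/720 = 1/720; ⇒ 3j(1 3 4; 0 -3 3)² = 1/36, sgn -1
B: Δ = 0!·2!·6!/9! = 1/252; Racah Σ t=0..0: t=0:+1/120 = 1/120; ⇒ 3j(1 3 4; 0 2 -2)² = 1/21, sgn +1
I_A²/I_B² = (1/36)/(1/21) = 7/12

7/12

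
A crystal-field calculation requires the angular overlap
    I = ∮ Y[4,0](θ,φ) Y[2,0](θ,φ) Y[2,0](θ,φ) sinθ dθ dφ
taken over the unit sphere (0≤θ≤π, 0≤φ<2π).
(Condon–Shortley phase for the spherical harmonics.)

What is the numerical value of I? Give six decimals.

Checks pass: Σm=0; 8 even; l₃=2∈[2,6].
(2·4+1)(2·2+1)(2·2+1) = 225
Δ: 4! 4! 0! / 9! → 1/630
sum: t=2:+1/16 = 1/16
3j²(4 2 2; 0 0 0) = Δ·Π!·Σ² = 2/35  (sign +1)
(m-triple is (0,0,0) — same symbol as above.)
combine: 4πI² = 225·2/35·2/35 = 36/49
take √, sign +1: I = 0.24179554

0.241796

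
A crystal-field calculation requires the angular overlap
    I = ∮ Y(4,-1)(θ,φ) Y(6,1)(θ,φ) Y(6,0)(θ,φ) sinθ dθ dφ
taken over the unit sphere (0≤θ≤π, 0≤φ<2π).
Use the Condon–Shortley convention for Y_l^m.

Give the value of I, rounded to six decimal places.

Checks pass: Σm=0; 16 even; l₃=6∈[2,10].
(2·4+1)(2·6+1)(2·6+1) = 1521
Δ: 4! 4! 8! / 17! → 1/15315300
sum: t=0:+1/829440 t=1:−1/25920 t=2:+1/9216 t=3:−1/25920 t=4:+1/829440 = 7/207360
3j²(4 6 6; 0 0 0) = Δ·Π!·Σ² = 28/2431  (sign +1)
sum: t=1:−1/207360 t=2:+1/17280 t=3:−1/13824 t=4:+1/103680 = -1/103680
3j²(4 6 6; -1 1 0) = Δ·Π!·Σ² = 10/7293  (sign -1)
combine: 4πI² = 1521·28/2431·10/7293 = 840/34969
take √, sign -1: I = -0.04372130

-0.043721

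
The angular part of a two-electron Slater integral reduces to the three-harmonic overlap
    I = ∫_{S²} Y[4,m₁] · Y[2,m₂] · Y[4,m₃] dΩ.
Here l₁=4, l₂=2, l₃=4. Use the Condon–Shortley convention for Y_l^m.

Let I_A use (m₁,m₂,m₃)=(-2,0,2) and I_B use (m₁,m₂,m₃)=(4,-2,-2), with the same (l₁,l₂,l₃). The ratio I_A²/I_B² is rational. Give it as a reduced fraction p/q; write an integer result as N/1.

8/21

Shared (l₁,l₂,l₃)=(4,2,4): N and (l;000)² cancel in I_A²/I_B².
A: Δ = 2!·6!·2!/11! = 1/13860; Racah Σ t=0..2: t=0:+1/2880 t=1:−1/120 t=2:+1/192 = -1/360; ⇒ 3j(4 2 4; -2 0 2)² = 16/3465, sgn -1
B: Δ = 2!·6!·2!/11! = 1/13860; Racah Σ t=0..0: t=0:+1/2880 = 1/2880; ⇒ 3j(4 2 4; 4 -2 -2)² = 2/165, sgn +1
I_A²/I_B² = (16/3465)/(2/165) = 8/21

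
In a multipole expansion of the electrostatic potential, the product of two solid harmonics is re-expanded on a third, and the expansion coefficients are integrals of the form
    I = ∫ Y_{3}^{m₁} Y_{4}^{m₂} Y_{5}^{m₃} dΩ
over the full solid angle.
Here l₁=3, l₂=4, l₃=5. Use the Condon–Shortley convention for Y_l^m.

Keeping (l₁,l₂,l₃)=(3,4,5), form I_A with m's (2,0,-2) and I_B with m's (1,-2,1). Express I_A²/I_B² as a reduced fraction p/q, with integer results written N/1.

700/1849

Same 3,4,5: normalisation and zero-m 3j drop out of the ratio.
A: Δ: 2! 4! 6! / 13! → 1/180180; sum: t=0:+1/576 t=1:−1/864 = 1/1728; 3j²(3 4 5; 2 0 -2) = Δ·Π!·Σ² = 5/1287  (sign -1)
B: Δ: 2! 4! 6! / 13! → 1/180180; sum: t=0:+1/384 t=1:−1/720 t=2:+1/34560 = 43/34560; 3j²(3 4 5; 1 -2 1) = Δ·Π!·Σ² = 1849/180180  (sign +1)
I_A²/I_B² = (5/1287)/(1849/180180) = 700/1849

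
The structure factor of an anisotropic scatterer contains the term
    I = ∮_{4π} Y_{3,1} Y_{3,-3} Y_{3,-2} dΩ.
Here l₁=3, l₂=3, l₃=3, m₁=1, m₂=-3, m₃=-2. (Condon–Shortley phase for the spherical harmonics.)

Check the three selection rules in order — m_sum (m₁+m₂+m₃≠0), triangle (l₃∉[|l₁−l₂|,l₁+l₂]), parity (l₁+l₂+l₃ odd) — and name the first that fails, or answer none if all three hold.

m₁+m₂+m₃ = 1 − 3 − 2 = -4  ✗
triangle: |3−3|=0 ≤ l₃=3 ≤ 3+3=6
parity: l₁+l₂+l₃ = 9 is odd

m_sum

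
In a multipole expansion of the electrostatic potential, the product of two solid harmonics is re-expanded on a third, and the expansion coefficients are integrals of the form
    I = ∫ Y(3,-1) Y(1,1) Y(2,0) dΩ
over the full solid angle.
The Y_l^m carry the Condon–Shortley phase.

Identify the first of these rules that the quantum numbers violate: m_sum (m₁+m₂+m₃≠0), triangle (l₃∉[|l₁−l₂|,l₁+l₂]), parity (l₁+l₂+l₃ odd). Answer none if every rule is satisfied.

none

azimuthal sum: -1 + 1 + 0 = 0  ✓
2 ≤ 2 ≤ 4 (triangle on l)  ✓
L = 3 + 1 + 2 = 6 (even)  ✓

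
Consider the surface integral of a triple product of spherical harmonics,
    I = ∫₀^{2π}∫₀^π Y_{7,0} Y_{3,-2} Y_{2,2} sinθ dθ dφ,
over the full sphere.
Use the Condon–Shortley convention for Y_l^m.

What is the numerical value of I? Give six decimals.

0.000000

|7−3|≤2≤7+3 violated ⇒ I = 0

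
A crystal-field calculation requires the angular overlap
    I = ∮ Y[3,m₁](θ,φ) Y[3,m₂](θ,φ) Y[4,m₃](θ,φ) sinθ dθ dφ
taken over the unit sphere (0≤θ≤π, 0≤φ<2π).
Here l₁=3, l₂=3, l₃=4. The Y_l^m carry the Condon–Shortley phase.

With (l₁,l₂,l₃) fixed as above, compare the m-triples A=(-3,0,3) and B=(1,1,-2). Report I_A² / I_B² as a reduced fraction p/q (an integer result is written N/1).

l's match ⇒ only the (l;m) 3-j factors differ between A and B.
A: triangle coeff Δ(3,3,4) = 1/34650; Σ_t [2,2]: t=2:+1/288 = 1/288; (3j)²=1/22 [(3 3 4; -3 0 3)], sign=-1
B: triangle coeff Δ(3,3,4) = 1/34650; Σ_t [0,2]: t=0:+1/192 t=1:−1/36 t=2:+1/192 = -5/288; (3j)²=20/693 [(3 3 4; 1 1 -2)], sign=-1
I_A²/I_B² = (1/22)/(20/693) = 63/40

63/40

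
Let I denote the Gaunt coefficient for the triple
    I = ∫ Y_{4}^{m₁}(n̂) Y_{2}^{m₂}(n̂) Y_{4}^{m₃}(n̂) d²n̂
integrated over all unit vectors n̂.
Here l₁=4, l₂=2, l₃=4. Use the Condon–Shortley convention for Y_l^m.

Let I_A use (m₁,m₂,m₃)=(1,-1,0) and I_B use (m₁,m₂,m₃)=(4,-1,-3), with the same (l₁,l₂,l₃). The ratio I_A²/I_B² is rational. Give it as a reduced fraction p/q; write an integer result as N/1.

5/98

Shared (l₁,l₂,l₃)=(4,2,4): N and (l;000)² cancel in I_A²/I_B².
A: Δ = 2!·6!·2!/11! = 1/13860; Racah Σ t=0..1: t=0:+1/72 t=1:−1/96 = 1/288; ⇒ 3j(4 2 4; 1 -1 0)² = 1/462, sgn +1
B: Δ = 2!·6!·2!/11! = 1/13860; Racah Σ t=0..0: t=0:+1/1440 = 1/1440; ⇒ 3j(4 2 4; 4 -1 -3)² = 7/165, sgn -1
I_A²/I_B² = (1/462)/(7/165) = 5/98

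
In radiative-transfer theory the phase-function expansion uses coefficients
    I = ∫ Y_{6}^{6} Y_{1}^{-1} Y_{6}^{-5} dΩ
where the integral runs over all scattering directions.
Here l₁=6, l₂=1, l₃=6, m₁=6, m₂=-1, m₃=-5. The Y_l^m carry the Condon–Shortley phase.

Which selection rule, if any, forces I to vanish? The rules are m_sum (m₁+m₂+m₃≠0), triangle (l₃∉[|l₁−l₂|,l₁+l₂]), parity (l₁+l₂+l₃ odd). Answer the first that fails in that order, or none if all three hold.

parity

m₁+m₂+m₃ = 6 − 1 − 5 = 0  ✓
triangle: |6−1|=5 ≤ l₃=6 ≤ 6+1=7  ✓
parity: l₁+l₂+l₃ = 13 is odd  ✗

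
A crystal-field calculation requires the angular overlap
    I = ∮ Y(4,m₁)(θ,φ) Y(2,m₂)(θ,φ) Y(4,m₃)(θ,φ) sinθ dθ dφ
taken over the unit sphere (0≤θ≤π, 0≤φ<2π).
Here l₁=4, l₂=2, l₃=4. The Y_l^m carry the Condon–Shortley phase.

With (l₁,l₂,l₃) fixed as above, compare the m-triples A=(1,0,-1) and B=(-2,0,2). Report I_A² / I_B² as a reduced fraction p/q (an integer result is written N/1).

289/64

Shared (l₁,l₂,l₃)=(4,2,4): N and (l;000)² cancel in I_A²/I_B².
A: Δ = 2!·6!·2!/11! = 1/13860; Racah Σ t=0..2: t=0:+1/144 t=1:−1/48 t=2:+1/480 = -17/1440; ⇒ 3j(4 2 4; 1 0 -1)² = 289/13860, sgn +1
B: Δ = 2!·6!·2!/11! = 1/13860; Racah Σ t=0..2: t=0:+1/2880 t=1:−1/120 t=2:+1/192 = -1/360; ⇒ 3j(4 2 4; -2 0 2)² = 16/3465, sgn -1
I_A²/I_B² = (289/13860)/(16/3465) = 289/64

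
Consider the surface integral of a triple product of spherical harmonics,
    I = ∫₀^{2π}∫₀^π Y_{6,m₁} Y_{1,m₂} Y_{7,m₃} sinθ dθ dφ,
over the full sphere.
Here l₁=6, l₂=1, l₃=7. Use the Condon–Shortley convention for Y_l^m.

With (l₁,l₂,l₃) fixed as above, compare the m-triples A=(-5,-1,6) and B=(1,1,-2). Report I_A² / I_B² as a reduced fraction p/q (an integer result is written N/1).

Same 6,1,7: normalisation and zero-m 3j drop out of the ratio.
A: Δ: 0! 12! 2! / 15! → 1/1365; sum: t=0:+1/79833600 = 1/79833600; 3j²(6 1 7; -5 -1 6) = Δ·Π!·Σ² = 2/35  (sign -1)
B: Δ: 0! 12! 2! / 15! → 1/1365; sum: t=0:+1/1209600 = 1/1209600; 3j²(6 1 7; 1 1 -2) = Δ·Π!·Σ² = 12/455  (sign -1)
I_A²/I_B² = (2/35)/(12/455) = 13/6

13/6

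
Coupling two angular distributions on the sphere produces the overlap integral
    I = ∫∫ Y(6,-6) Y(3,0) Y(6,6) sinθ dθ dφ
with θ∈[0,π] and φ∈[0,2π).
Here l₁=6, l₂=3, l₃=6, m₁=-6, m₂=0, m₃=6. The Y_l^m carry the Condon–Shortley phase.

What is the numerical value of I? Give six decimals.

0.000000

Σlᵢ=15 odd — θ-integrand is odd under cosθ→−cosθ; I=0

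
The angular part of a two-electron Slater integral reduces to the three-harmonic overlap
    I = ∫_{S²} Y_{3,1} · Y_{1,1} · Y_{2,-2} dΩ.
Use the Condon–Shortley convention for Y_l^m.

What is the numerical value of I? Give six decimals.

-0.082589

Rules hold: Σm=0, L=6 even, 2≤2≤4.
N = 7·3·5 = 105
Δ = 2!·4!·0!/7! = 1/105
Racah Σ t=1..1: t=1:−1/4 = -1/4
⇒ 3j(3 1 2; 0 0 0)² = 3/35, sgn -1
Racah Σ t=2..2: t=2:+1/48 = 1/48
⇒ 3j(3 1 2; 1 1 -2)² = 1/105, sgn +1
4πI² = N·(3j₀)²·(3jₘ)² = 3/35
I = -1·√(0.0857143/4π) = -0.08258890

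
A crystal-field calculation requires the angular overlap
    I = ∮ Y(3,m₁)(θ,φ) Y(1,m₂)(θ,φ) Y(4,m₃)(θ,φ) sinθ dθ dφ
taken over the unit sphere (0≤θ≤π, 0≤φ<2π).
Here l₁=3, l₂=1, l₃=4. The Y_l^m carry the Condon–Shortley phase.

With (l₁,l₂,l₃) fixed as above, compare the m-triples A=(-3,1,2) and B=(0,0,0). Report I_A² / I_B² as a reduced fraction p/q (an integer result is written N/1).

1/16

l's match ⇒ only the (l;m) 3-j factors differ between A and B.
A: triangle coeff Δ(3,1,4) = 1/252; Σ_t [0,0]: t=0:+1/1440 = 1/1440; (3j)²=1/252 [(3 1 4; -3 1 2)], sign=+1
B: triangle coeff Δ(3,1,4) = 1/252; Σ_t [0,0]: t=0:+1/36 = 1/36; (3j)²=4/63 [(3 1 4; 0 0 0)], sign=+1
I_A²/I_B² = (1/252)/(4/63) = 1/16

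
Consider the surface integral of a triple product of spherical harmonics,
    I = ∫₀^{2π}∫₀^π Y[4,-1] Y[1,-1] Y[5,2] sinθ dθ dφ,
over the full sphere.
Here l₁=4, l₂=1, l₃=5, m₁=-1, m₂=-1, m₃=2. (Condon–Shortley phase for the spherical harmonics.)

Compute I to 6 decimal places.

0.225034

m-sum 0 ✓  L=10 even ✓  3≤5≤5 ✓
Π(2lᵢ+1) = 9×3×11 = 297
triangle coeff Δ(4,1,5) = 1/495
Σ_t [0,0]: t=0:+1/576 = 1/576
(3j)²=5/99 [(4 1 5; 0 0 0)], sign=-1
Σ_t [0,0]: t=0:+1/1440 = 1/1440
(3j)²=7/165 [(4 1 5; -1 -1 2)], sign=-1
⇒ 4πI² = 7/11
I = (+1)√(7/11/(4π)) = 0.22503380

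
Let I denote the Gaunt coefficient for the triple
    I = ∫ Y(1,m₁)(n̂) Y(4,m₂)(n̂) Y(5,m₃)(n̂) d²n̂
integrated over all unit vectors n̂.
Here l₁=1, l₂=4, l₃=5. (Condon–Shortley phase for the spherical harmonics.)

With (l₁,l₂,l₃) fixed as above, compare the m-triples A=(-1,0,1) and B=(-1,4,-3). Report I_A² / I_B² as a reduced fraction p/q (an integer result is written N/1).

15/1

Shared (l₁,l₂,l₃)=(1,4,5): N and (l;000)² cancel in I_A²/I_B².
A: Δ = 0!·2!·8!/11! = 1/495; Racah Σ t=0..0: t=0:+1/1152 = 1/1152; ⇒ 3j(1 4 5; -1 0 1)² = 1/33, sgn +1
B: Δ = 0!·2!·8!/11! = 1/495; Racah Σ t=0..0: t=0:+1/80640 = 1/80640; ⇒ 3j(1 4 5; -1 4 -3)² = 1/495, sgn +1
I_A²/I_B² = (1/33)/(1/495) = 15/1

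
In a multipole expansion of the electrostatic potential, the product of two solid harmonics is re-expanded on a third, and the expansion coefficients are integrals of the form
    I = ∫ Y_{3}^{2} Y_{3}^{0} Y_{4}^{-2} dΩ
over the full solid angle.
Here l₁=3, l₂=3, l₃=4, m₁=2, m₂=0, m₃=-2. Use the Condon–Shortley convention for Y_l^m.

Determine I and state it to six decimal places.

-0.044418

m-sum 0 ✓  L=10 even ✓  0≤4≤6 ✓
Π(2lᵢ+1) = 7×7×9 = 441
triangle coeff Δ(3,3,4) = 1/34650
Σ_t [0,2]: t=0:+1/72 t=1:−1/16 t=2:+1/72 = -5/144
(3j)²=2/77 [(3 3 4; 0 0 0)], sign=-1
Σ_t [0,1]: t=0:+1/72 t=1:−1/96 = 1/288
(3j)²=1/462 [(3 3 4; 2 0 -2)], sign=+1
⇒ 4πI² = 3/121
I = (-1)√(3/121/(4π)) = -0.04441841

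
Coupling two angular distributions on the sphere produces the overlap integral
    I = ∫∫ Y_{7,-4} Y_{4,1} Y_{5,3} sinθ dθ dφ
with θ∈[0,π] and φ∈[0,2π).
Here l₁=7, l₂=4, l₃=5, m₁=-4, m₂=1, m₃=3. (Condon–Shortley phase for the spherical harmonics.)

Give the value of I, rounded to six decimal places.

0.052474

m-sum 0 ✓  L=16 even ✓  3≤5≤11 ✓
Π(2lᵢ+1) = 15×9×11 = 1485
triangle coeff Δ(7,4,5) = 1/6126120
Σ_t [2,4]: t=2:+1/69120 t=3:−1/20736 t=4:+1/69120 = -1/51840
(3j)²=280/21879 [(7 4 5; 0 0 0)], sign=+1
Σ_t [3,5]: t=3:−1/2903040 t=4:+1/241920 t=5:−1/345600 = 13/14515200
(3j)²=13/7140 [(7 4 5; -4 1 3)], sign=+1
⇒ 4πI² = 10/289
I = (+1)√(10/289/(4π)) = 0.05247424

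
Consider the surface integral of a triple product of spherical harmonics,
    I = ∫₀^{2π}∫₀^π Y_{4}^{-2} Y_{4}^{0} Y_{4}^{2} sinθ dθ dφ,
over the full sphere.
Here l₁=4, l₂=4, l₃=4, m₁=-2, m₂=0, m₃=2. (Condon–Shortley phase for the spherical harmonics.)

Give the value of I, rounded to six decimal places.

Rules hold: Σm=0, L=12 even, 0≤4≤8.
N = 9·9·9 = 729
Δ = 4!·4!·4!/13! = 1/450450
Racah Σ t=0..4: t=0:+1/13824 t=1:−1/216 t=2:+1/64 t=3:−1/216 t=4:+1/13824 = 5/768
⇒ 3j(4 4 4; 0 0 0)² = 18/1001, sgn +1
Racah Σ t=2..4: t=2:+1/384 t=3:−1/216 t=4:+1/2304 = -11/6912
⇒ 3j(4 4 4; -2 0 2)² = 11/1638, sgn -1
4πI² = N·(3j₀)²·(3jₘ)² = 729/8281
I = -1·√(0.0880328/4π) = -0.08369845

-0.083698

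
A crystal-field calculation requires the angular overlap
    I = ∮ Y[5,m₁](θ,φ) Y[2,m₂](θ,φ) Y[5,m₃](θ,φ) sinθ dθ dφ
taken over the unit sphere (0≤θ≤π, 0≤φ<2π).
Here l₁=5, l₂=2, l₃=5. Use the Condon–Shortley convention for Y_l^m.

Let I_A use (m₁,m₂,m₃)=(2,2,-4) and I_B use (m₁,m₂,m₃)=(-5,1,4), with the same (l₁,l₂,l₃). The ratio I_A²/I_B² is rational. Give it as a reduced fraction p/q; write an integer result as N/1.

Shared (l₁,l₂,l₃)=(5,2,5): N and (l;000)² cancel in I_A²/I_B².
A: Δ = 2!·8!·2!/13! = 1/38610; Racah Σ t=2..2: t=2:+1/20160 = 1/20160; ⇒ 3j(5 2 5; 2 2 -4)² = 12/715, sgn -1
B: Δ = 2!·8!·2!/13! = 1/38610; Racah Σ t=2..2: t=2:+1/80640 = 1/80640; ⇒ 3j(5 2 5; -5 1 4)² = 9/286, sgn -1
I_A²/I_B² = (12/715)/(9/286) = 8/15

8/15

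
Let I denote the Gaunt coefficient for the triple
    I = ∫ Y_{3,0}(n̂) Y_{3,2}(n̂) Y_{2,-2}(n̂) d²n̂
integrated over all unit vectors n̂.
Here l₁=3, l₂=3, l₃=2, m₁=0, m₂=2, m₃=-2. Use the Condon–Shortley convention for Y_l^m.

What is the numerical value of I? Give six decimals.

Rules hold: Σm=0, L=8 even, 0≤2≤6.
N = 7·7·5 = 245
Δ = 4!·2!·2!/9! = 1/3780
Racah Σ t=1..3: t=1:−1/24 t=2:+1/4 t=3:−1/24 = 1/6
⇒ 3j(3 3 2; 0 0 0)² = 4/105, sgn +1
Racah Σ t=3..3: t=3:−1/24 = -1/24
⇒ 3j(3 3 2; 0 2 -2)² = 1/21, sgn -1
4πI² = N·(3j₀)²·(3jₘ)² = 4/9
I = -1·√(0.444444/4π) = -0.18806319

-0.188063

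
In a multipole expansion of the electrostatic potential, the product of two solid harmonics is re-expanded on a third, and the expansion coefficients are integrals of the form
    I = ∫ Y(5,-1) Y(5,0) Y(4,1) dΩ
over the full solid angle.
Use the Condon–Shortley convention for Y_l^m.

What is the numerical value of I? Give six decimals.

-0.053153

Rules hold: Σm=0, L=14 even, 0≤4≤10.
N = 11·11·9 = 1089
Δ = 6!·4!·4!/15! = 1/3153150
Racah Σ t=1..5: t=1:−1/69120 t=2:+1/1728 t=3:−1/576 t=4:+1/1728 t=5:−1/69120 = -7/11520
⇒ 3j(5 5 4; 0 0 0)² = 2/143, sgn -1
Racah Σ t=2..5: t=2:+1/6912 t=3:−1/864 t=4:+1/1152 t=5:−1/17280 = -7/34560
⇒ 3j(5 5 4; -1 0 1)² = 1/429, sgn +1
4πI² = N·(3j₀)²·(3jₘ)² = 6/169
I = -1·√(0.035503/4π) = -0.05315295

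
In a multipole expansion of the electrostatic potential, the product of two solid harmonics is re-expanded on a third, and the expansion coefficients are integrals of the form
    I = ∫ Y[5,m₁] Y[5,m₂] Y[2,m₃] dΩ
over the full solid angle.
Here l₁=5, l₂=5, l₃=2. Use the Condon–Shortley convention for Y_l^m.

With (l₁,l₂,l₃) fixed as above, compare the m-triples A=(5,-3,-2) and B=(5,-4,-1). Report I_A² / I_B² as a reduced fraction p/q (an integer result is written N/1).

2/9

l's match ⇒ only the (l;m) 3-j factors differ between A and B.
A: triangle coeff Δ(5,5,2) = 1/38610; Σ_t [0,0]: t=0:+1/161280 = 1/161280; (3j)²=1/143 [(5 5 2; 5 -3 -2)], sign=+1
B: triangle coeff Δ(5,5,2) = 1/38610; Σ_t [0,0]: t=0:+1/80640 = 1/80640; (3j)²=9/286 [(5 5 2; 5 -4 -1)], sign=-1
I_A²/I_B² = (1/143)/(9/286) = 2/9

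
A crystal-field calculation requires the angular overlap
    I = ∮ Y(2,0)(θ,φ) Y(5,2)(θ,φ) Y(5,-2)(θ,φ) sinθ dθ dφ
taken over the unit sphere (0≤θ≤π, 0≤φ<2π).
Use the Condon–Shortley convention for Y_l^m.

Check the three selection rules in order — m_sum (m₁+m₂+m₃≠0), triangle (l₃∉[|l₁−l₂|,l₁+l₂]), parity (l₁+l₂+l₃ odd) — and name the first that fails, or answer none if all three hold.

none

m₁+m₂+m₃ = 0 + 2 − 2 = 0  ✓
triangle: |2−5|=3 ≤ l₃=5 ≤ 2+5=7  ✓
parity: l₁+l₂+l₃ = 12 is even  ✓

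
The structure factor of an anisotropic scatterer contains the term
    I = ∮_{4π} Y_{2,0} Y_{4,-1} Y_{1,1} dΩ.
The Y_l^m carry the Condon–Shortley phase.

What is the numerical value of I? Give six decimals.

|2−4|≤1≤2+4 violated ⇒ I = 0

0.000000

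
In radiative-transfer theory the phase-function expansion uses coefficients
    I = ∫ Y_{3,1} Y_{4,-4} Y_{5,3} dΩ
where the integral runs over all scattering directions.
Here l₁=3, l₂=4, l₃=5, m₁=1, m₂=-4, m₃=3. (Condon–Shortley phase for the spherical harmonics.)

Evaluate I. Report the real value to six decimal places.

0.169606

Checks pass: Σm=0; 12 even; l₃=5∈[1,7].
(2·3+1)(2·4+1)(2·5+1) = 693
Δ: 2! 4! 6! / 13! → 1/180180
sum: t=0:+1/576 t=1:−1/144 t=2:+1/576 = -1/288
3j²(3 4 5; 0 0 0) = Δ·Π!·Σ² = 20/1001  (sign +1)
sum: t=0:+1/5760 = 1/5760
3j²(3 4 5; 1 -4 3) = Δ·Π!·Σ² = 56/2145  (sign +1)
combine: 4πI² = 693·20/1001·56/2145 = 672/1859
take √, sign +1: I = 0.16960553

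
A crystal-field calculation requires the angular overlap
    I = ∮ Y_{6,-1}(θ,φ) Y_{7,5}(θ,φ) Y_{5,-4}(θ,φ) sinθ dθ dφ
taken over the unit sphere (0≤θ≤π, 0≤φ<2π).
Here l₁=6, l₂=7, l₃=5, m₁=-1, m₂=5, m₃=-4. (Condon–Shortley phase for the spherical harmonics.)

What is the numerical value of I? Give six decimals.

0.125584

Rules hold: Σm=0, L=18 even, 1≤5≤13.
N = 13·15·11 = 2145
Δ = 8!·4!·6!/19! = 1/174594420
Racah Σ t=2..6: t=2:+1/4147200 t=3:−1/207360 t=4:+1/82944 t=5:−1/207360 t=6:+1/4147200 = 1/345600
⇒ 3j(6 7 5; 0 0 0)² = 420/46189, sgn -1
Racah Σ t=6..7: t=6:+1/6220800 t=7:−1/14515200 = 1/10886400
⇒ 3j(6 7 5; -1 5 -4)² = 128/12597, sgn -1
4πI² = N·(3j₀)²·(3jₘ)² = 268800/1356277
I = +1·√(0.19819/4π) = 0.12558434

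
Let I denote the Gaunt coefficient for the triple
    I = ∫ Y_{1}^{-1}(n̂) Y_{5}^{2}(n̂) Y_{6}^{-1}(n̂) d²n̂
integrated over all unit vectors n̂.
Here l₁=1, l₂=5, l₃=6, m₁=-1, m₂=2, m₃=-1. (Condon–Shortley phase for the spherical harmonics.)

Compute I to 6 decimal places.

-0.129207

Rules hold: Σm=0, L=12 even, 4≤6≤6.
N = 3·11·13 = 429
Δ = 0!·2!·10!/13! = 1/858
Racah Σ t=0..0: t=0:+1/14400 = 1/14400
⇒ 3j(1 5 6; 0 0 0)² = 6/143, sgn +1
Racah Σ t=0..0: t=0:+1/60480 = 1/60480
⇒ 3j(1 5 6; -1 2 -1)² = 5/429, sgn -1
4πI² = N·(3j₀)²·(3jₘ)² = 30/143
I = -1·√(0.20979/4π) = -0.12920749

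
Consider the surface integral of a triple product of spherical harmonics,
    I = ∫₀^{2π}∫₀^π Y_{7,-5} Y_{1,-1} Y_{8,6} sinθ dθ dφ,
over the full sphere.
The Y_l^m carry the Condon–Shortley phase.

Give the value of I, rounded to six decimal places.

m-sum 0 ✓  L=16 even ✓  6≤8≤8 ✓
Π(2lᵢ+1) = 15×3×17 = 765
triangle coeff Δ(7,1,8) = 1/2040
Σ_t [0,0]: t=0:+1/25401600 = 1/25401600
(3j)²=8/255 [(7 1 8; 0 0 0)], sign=+1
Σ_t [0,0]: t=0:+1/1916006400 = 1/1916006400
(3j)²=91/2040 [(7 1 8; -5 -1 6)], sign=+1
⇒ 4πI² = 91/85
I = (+1)√(91/85/(4π)) = 0.29188132

0.291881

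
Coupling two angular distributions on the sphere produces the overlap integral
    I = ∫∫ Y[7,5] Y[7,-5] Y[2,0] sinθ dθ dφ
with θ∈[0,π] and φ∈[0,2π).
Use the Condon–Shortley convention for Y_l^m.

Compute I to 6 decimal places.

0.054230

Checks pass: Σm=0; 16 even; l₃=2∈[0,14].
(2·7+1)(2·7+1)(2·2+1) = 1125
Δ: 12! 2! 2! / 17! → 1/185640
sum: t=5:−1/2419200 t=6:+1/518400 t=7:−1/2419200 = 1/907200
3j²(7 7 2; 0 0 0) = Δ·Π!·Σ² = 56/3315  (sign +1)
sum: t=0:+1/1916006400 t=1:−1/39916800 t=2:+1/29030400 = 19/1916006400
3j²(7 7 2; 5 -5 0) = Δ·Π!·Σ² = 361/185640  (sign +1)
combine: 4πI² = 1125·56/3315·361/185640 = 1805/48841
take √, sign +1: I = 0.05423022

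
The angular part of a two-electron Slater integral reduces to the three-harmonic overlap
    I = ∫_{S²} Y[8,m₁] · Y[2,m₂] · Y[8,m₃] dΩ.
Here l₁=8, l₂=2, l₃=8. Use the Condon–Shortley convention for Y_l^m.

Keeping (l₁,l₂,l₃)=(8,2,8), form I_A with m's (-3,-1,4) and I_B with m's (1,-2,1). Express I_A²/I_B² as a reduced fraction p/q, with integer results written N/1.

245/432

Shared (l₁,l₂,l₃)=(8,2,8): N and (l;000)² cancel in I_A²/I_B².
A: Δ = 2!·14!·2!/19! = 1/348840; Racah Σ t=0..1: t=0:+1/479001600 t=1:−1/174182400 = -1/273715200; ⇒ 3j(8 2 8; -3 -1 4)² = 49/3876, sgn -1
B: Δ = 2!·14!·2!/19! = 1/348840; Racah Σ t=0..0: t=0:+1/101606400 = 1/101606400; ⇒ 3j(8 2 8; 1 -2 1)² = 36/1615, sgn -1
I_A²/I_B² = (49/3876)/(36/1615) = 245/432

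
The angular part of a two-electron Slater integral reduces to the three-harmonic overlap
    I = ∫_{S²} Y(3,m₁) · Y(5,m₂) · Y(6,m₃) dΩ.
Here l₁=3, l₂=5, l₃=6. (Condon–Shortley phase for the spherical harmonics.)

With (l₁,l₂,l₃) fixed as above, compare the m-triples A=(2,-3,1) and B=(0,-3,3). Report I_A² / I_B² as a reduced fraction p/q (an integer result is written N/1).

64/3

Shared (l₁,l₂,l₃)=(3,5,6): N and (l;000)² cancel in I_A²/I_B².
A: Δ = 2!·4!·8!/15! = 1/675675; Racah Σ t=0..1: t=0:+1/17280 t=1:−1/120960 = 1/20160; ⇒ 3j(3 5 6; 2 -3 1)² = 64/3003, sgn -1
B: Δ = 2!·4!·8!/15! = 1/675675; Racah Σ t=0..2: t=0:+1/17280 t=1:−1/20160 t=2:+1/483840 = 1/96768; ⇒ 3j(3 5 6; 0 -3 3)² = 1/1001, sgn -1
I_A²/I_B² = (64/3003)/(1/1001) = 64/3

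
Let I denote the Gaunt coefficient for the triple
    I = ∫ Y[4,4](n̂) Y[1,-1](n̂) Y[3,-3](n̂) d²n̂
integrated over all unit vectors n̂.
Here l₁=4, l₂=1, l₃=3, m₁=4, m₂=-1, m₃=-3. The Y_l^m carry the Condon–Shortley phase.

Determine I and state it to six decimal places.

0.325735

Checks pass: Σm=0; 8 even; l₃=3∈[3,5].
(2·4+1)(2·1+1)(2·3+1) = 189
Δ: 2! 6! 0! / 9! → 1/252
sum: t=1:−1/36 = -1/36
3j²(4 1 3; 0 0 0) = Δ·Π!·Σ² = 4/63  (sign +1)
sum: t=0:+1/1440 = 1/1440
3j²(4 1 3; 4 -1 -3) = Δ·Π!·Σ² = 1/9  (sign +1)
combine: 4πI² = 189·4/63·1/9 = 4/3
take √, sign +1: I = 0.32573501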